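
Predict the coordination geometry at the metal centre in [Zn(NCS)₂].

linear

Ligand charges: each isothiocyanate is −1. With an overall charge of 0 the zinc centre must be in the +2 oxidation state.
Zinc is a group-12 element; Zn(II) is therefore d¹⁰.
With 2 monodentate ligands the coordination number is 2.
A d¹⁰ ion with only two ligands adopts a linear arrangement (sp hybridisation; no CFSE preference).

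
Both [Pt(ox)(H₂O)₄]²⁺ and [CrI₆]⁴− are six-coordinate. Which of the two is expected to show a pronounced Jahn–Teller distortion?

[Pt(ox)(H₂O)₄]²⁺: Summing ligand charges against the +2 overall charge gives an oxidation state of +4 for platinum. Pt sits in group 10, so the d-electron count is 10 − 4 = 6. A 5d ion has a large Δₒ and is invariably low-spin. The d⁶ configuration leaves the e_g set evenly filled (or empty) — no strong Jahn–Teller driving force.
[CrI₆]⁴−: Summing ligand charges against the −4 overall charge gives an oxidation state of +2 for chromium. Chromium is a group-6 element; Cr(II) is therefore d⁴. Iodide is a weak-field ligand for a first-row metal, so the complex is high-spin. The t₂g³e_g¹ (high-spin) configuration has an unevenly filled e_g set; the Jahn–Teller theorem predicts a tetragonal distortion (typically axial elongation) to lift the degeneracy.

[CrI₆]⁴−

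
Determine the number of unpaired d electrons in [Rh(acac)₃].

Ligand charges: each acetylacetonate is −1. With an overall charge of 0 the rhodium centre must be in the +3 oxidation state.
Group 9 minus oxidation state 3 gives a d⁶ configuration.
Counting donor atoms: 3×acetylacetonate (bidentate) → 6 donors. Coordination number = 6.
The spin state decides the count: a 4d ion has a large Δₒ and is invariably low-spin.
An octahedral low-spin d⁶ ion is t₂g⁶e_g⁰, giving 0 unpaired electrons.

0 unpaired electrons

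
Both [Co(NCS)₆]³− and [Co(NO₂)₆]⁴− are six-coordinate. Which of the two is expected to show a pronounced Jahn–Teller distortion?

[Co(NO₂)₆]⁴−

[Co(NCS)₆]³−: Summing ligand charges against the −3 overall charge gives an oxidation state of +3 for cobalt. Co sits in group 9, so the d-electron count is 9 − 3 = 6. Co(III) has an exceptionally large octahedral splitting and is low-spin with essentially every ligand except fluoride. The d⁶ configuration leaves the e_g set evenly filled (or empty) — no strong Jahn–Teller driving force.
[Co(NO₂)₆]⁴−: Each nitro (N-bound nitrite) is −1; balancing the −4 overall charge requires Co(II). Co sits in group 9, so the d-electron count is 9 − 2 = 7. Nitro (N-bound nitrite) is a strong-field ligand (high in the spectrochemical series) for a first-row metal, so the complex is low-spin. The t₂g⁶e_g¹ (low-spin) configuration has an unevenly filled e_g set; the Jahn–Teller theorem predicts a tetragonal distortion (typically axial elongation) to lift the degeneracy.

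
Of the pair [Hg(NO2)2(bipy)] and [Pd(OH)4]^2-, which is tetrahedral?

[Hg(NO2)2(bipy)]

For [Hg(NO2)2(bipy)]: Summing ligand charges against the 0 overall charge gives an oxidation state of +2 for mercury. Hg sits in group 12, so the d-electron count is 12 − 2 = 10. A d¹⁰ ion has no crystal-field stabilisation preference between square planar and tetrahedral, so four ligands adopt the sterically favoured tetrahedral geometry. → tetrahedral.
For [Pd(OH)4]^2-: Summing ligand charges against the −2 overall charge gives an oxidation state of +2 for palladium. Palladium is a group-10 element; Pd(II) is therefore d⁸. A 4d d⁸ ion has a large crystal-field splitting; square planar leaves the high-energy d_{x²−y²} orbital empty and maximises CFSE. → square planar.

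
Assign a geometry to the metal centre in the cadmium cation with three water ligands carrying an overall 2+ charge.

trigonal planar

Ligand charges: water is neutral. With an overall charge of +2 the cadmium centre must be in the +2 oxidation state.
Group 12 minus oxidation state 2 gives a d¹⁰ configuration.
With 3 monodentate ligands the coordination number is 3.
Three ligands around a d¹⁰ centre minimise repulsion in a trigonal-planar arrangement.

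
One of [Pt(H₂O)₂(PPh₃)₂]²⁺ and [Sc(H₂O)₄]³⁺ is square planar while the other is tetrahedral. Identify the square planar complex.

[Pt(H₂O)₂(PPh₃)₂]²⁺

For [Pt(H₂O)₂(PPh₃)₂]²⁺: Water is neutral; triphenylphosphine is neutral; balancing the +2 overall charge requires Pt(II). Pt sits in group 10, so the d-electron count is 10 − 2 = 8. A 5d d⁸ ion has a large crystal-field splitting; square planar leaves the high-energy d_{x²−y²} orbital empty and maximises CFSE. → square planar.
For [Sc(H₂O)₄]³⁺: Ligand charges: water is neutral. With an overall charge of +3 the scandium centre must be in the +3 oxidation state. Group 3 minus oxidation state 3 gives a d⁰ configuration. A d⁰ ion has no crystal-field stabilisation preference between square planar and tetrahedral, so four ligands adopt the sterically favoured tetrahedral geometry. → tetrahedral.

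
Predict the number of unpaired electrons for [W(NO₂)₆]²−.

2 unpaired electrons

Summing ligand charges against the −2 overall charge gives an oxidation state of +4 for tungsten.
Group 6 minus oxidation state 4 gives a d² configuration.
In an octahedral field the d² configuration is t₂g²e_g⁰ (only one arrangement possible), giving 2 unpaired electrons.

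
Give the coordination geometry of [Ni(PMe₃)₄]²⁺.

Ligand charges: trimethylphosphine is neutral. With an overall charge of +2 the nickel centre must be in the +2 oxidation state.
Ni sits in group 10, so the d-electron count is 10 − 2 = 8.
Coordination number: 4.
Trimethylphosphine is a strong-field ligand (high in the spectrochemical series).
A 3d d⁸ ion with strong-field ligands gains enough CFSE to favour square planar over tetrahedral.

square planar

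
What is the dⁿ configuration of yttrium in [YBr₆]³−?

d0

Summing ligand charges against the −3 overall charge gives an oxidation state of +3 for yttrium.
Group 3 minus oxidation state 3 gives a d⁰ configuration.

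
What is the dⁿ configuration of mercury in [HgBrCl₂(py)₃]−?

Ligand charges: each bromide is −1; each chloride is −1; pyridine is neutral. With an overall charge of −1 the mercury centre must be in the +2 oxidation state.
Group 12 minus oxidation state 2 gives a d¹⁰ configuration.

d10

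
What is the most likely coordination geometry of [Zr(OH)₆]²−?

Summing ligand charges against the −2 overall charge gives an oxidation state of +4 for zirconium.
Group 4 minus oxidation state 4 gives a d⁰ configuration.
Coordination number: 6.
Six donors around a single metal centre give an octahedral coordination sphere.

octahedral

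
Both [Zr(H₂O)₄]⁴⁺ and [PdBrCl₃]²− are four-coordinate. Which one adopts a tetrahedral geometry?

[Zr(H₂O)₄]⁴⁺

For [Zr(H₂O)₄]⁴⁺: Summing ligand charges against the +4 overall charge gives an oxidation state of +4 for zirconium. Zr sits in group 4, so the d-electron count is 4 − 4 = 0. A d⁰ ion has no crystal-field stabilisation preference between square planar and tetrahedral, so four ligands adopt the sterically favoured tetrahedral geometry. → tetrahedral.
For [PdBrCl₃]²−: Summing ligand charges against the −2 overall charge gives an oxidation state of +2 for palladium. Palladium is a group-10 element; Pd(II) is therefore d⁸. A 4d d⁸ ion has a large crystal-field splitting; square planar leaves the high-energy d_{x²−y²} orbital empty and maximises CFSE. → square planar.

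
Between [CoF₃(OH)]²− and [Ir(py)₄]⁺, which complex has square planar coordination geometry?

For [CoF₃(OH)]²−: Summing ligand charges against the −2 overall charge gives an oxidation state of +2 for cobalt. Co sits in group 9, so the d-electron count is 9 − 2 = 7. For a high-spin 3d d⁷ ion with weak-field ligands the small Δₜ gives little square-planar CFSE advantage, so four ligands adopt the sterically favoured tetrahedral geometry. → tetrahedral.
For [Ir(py)₄]⁺: Summing ligand charges against the +1 overall charge gives an oxidation state of +1 for iridium. Iridium is a group-9 element; Ir(I) is therefore d⁸. A 5d d⁸ ion has a large crystal-field splitting; square planar leaves the high-energy d_{x²−y²} orbital empty and maximises CFSE. → square planar.

[Ir(py)₄]⁺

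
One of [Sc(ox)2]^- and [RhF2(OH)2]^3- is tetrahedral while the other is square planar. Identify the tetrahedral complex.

For [Sc(ox)2]^-: Each oxalate is −2; balancing the −1 overall charge requires Sc(III). Sc sits in group 3, so the d-electron count is 3 − 3 = 0. A d⁰ ion has no crystal-field stabilisation preference between square planar and tetrahedral, so four ligands adopt the sterically favoured tetrahedral geometry. → tetrahedral.
For [RhF2(OH)2]^3-: Each fluoride is −1; each hydroxide is −1; balancing the −3 overall charge requires Rh(I). Group 9 minus oxidation state 1 gives a d⁸ configuration. A 4d d⁸ ion has a large crystal-field splitting; square planar leaves the high-energy d_{x²−y²} orbital empty and maximises CFSE. → square planar.

[Sc(ox)2]^-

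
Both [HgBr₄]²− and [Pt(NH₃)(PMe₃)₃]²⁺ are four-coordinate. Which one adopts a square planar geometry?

[Pt(NH₃)(PMe₃)₃]²⁺

For [HgBr₄]²−: Summing ligand charges against the −2 overall charge gives an oxidation state of +2 for mercury. Hg sits in group 12, so the d-electron count is 12 − 2 = 10. A d¹⁰ ion has no crystal-field stabilisation preference between square planar and tetrahedral, so four ligands adopt the sterically favoured tetrahedral geometry. → tetrahedral.
For [Pt(NH₃)(PMe₃)₃]²⁺: Ammonia is neutral; trimethylphosphine is neutral; balancing the +2 overall charge requires Pt(II). Pt sits in group 10, so the d-electron count is 10 − 2 = 8. A 5d d⁸ ion has a large crystal-field splitting; square planar leaves the high-energy d_{x²−y²} orbital empty and maximises CFSE. → square planar.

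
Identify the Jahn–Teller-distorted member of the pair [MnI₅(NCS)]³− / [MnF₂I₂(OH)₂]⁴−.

[MnI₅(NCS)]³−: Each iodide is −1; each isothiocyanate is −1; balancing the −3 overall charge requires Mn(III). Mn sits in group 7, so the d-electron count is 7 − 3 = 4. Iodide and isothiocyanate are weak-field ligands for a first-row metal, so the complex is high-spin. The t₂g³e_g¹ (high-spin) configuration has an unevenly filled e_g set; the Jahn–Teller theorem predicts a tetragonal distortion (typically axial elongation) to lift the degeneracy.
[MnF₂I₂(OH)₂]⁴−: Ligand charges: each fluoride is −1; each iodide is −1; each hydroxide is −1. With an overall charge of −4 the manganese centre must be in the +2 oxidation state. Group 7 minus oxidation state 2 gives a d⁵ configuration. Fluoride, hydroxide, and iodide are weak-field ligands for a first-row metal, so the complex is high-spin. The d⁵ configuration leaves the e_g set evenly filled (or empty) — no strong Jahn–Teller driving force.

[MnI₅(NCS)]³−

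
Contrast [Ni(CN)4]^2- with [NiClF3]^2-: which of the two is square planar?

For [Ni(CN)4]^2-: Ligand charges: each cyanide is −1. With an overall charge of −2 the nickel centre must be in the +2 oxidation state. Ni sits in group 10, so the d-electron count is 10 − 2 = 8. Cyanide is a strong-field ligand (high in the spectrochemical series). A 3d d⁸ ion with strong-field ligands gains enough CFSE to favour square planar over tetrahedral. → square planar.
For [NiClF3]^2-: Summing ligand charges against the −2 overall charge gives an oxidation state of +2 for nickel. Ni sits in group 10, so the d-electron count is 10 − 2 = 8. Chloride and fluoride are weak-field ligands. With weak-field ligands the CFSE gain from square planar is small, so a 3d d⁸ ion takes the sterically preferred tetrahedral geometry. → tetrahedral.

[Ni(CN)4]^2-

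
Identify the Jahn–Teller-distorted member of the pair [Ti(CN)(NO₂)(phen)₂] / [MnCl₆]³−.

[MnCl₆]³−

[Ti(CN)(NO₂)(phen)₂]: Each cyanide is −1; each nitro (N-bound nitrite) is −1; 1,10-phenanthroline is neutral; balancing the 0 overall charge requires Ti(II). Titanium is a group-4 element; Ti(II) is therefore d². The d² configuration leaves the e_g set evenly filled (or empty) — no strong Jahn–Teller driving force.
[MnCl₆]³−: Each chloride is −1; balancing the −3 overall charge requires Mn(III). Group 7 minus oxidation state 3 gives a d⁴ configuration. Chloride is a weak-field ligand for a first-row metal, so the complex is high-spin. The t₂g³e_g¹ (high-spin) configuration has an unevenly filled e_g set; the Jahn–Teller theorem predicts a tetragonal distortion (typically axial elongation) to lift the degeneracy.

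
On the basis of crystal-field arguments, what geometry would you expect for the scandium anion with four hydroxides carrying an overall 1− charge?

tetrahedral

Each hydroxide is −1; balancing the −1 overall charge requires Sc(III).
Scandium is a group-3 element; Sc(III) is therefore d⁰.
Coordination number: 4.
A d⁰ ion has no crystal-field stabilisation preference between square planar and tetrahedral, so four ligands adopt the sterically favoured tetrahedral geometry.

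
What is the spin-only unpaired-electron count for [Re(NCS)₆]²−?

3 unpaired electrons

Each isothiocyanate is −1; balancing the −2 overall charge requires Re(IV).
Rhenium is a group-7 element; Re(IV) is therefore d³.
In an octahedral field the d³ configuration is t₂g³e_g⁰ (only one arrangement possible), giving 3 unpaired electrons.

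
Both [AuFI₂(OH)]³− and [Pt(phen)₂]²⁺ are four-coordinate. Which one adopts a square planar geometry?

For [AuFI₂(OH)]³−: Summing ligand charges against the −3 overall charge gives an oxidation state of +1 for gold. Au sits in group 11, so the d-electron count is 11 − 1 = 10. A d¹⁰ ion has no crystal-field stabilisation preference between square planar and tetrahedral, so four ligands adopt the sterically favoured tetrahedral geometry. → tetrahedral.
For [Pt(phen)₂]²⁺: Summing ligand charges against the +2 overall charge gives an oxidation state of +2 for platinum. Pt sits in group 10, so the d-electron count is 10 − 2 = 8. A 5d d⁸ ion has a large crystal-field splitting; square planar leaves the high-energy d_{x²−y²} orbital empty and maximises CFSE. → square planar.

[Pt(phen)₂]²⁺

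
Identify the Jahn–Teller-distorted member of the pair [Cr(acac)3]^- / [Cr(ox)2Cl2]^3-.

[Cr(acac)3]^-

[Cr(acac)3]^-: Summing ligand charges against the −1 overall charge gives an oxidation state of +2 for chromium. Chromium is a group-6 element; Cr(II) is therefore d⁴. Acetylacetonate is a weak-field ligand for a first-row metal, so the complex is high-spin. The t₂g³e_g¹ (high-spin) configuration has an unevenly filled e_g set; the Jahn–Teller theorem predicts a tetragonal distortion (typically axial elongation) to lift the degeneracy.
[Cr(ox)2Cl2]^3-: Each oxalate is −2; each chloride is −1; balancing the −3 overall charge requires Cr(III). Group 6 minus oxidation state 3 gives a d³ configuration. The d³ configuration leaves the e_g set evenly filled (or empty) — no strong Jahn–Teller driving force.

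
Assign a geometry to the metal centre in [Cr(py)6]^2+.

Pyridine is neutral; balancing the +2 overall charge requires Cr(II).
Cr sits in group 6, so the d-electron count is 6 − 2 = 4.
Coordination number: 6.
Six donors around a single metal centre give an octahedral coordination sphere.

octahedral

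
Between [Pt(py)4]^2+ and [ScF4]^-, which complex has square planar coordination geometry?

For [Pt(py)4]^2+: Pyridine is neutral; balancing the +2 overall charge requires Pt(II). Pt sits in group 10, so the d-electron count is 10 − 2 = 8. A 5d d⁸ ion has a large crystal-field splitting; square planar leaves the high-energy d_{x²−y²} orbital empty and maximises CFSE. → square planar.
For [ScF4]^-: Ligand charges: each fluoride is −1. With an overall charge of −1 the scandium centre must be in the +3 oxidation state. Group 3 minus oxidation state 3 gives a d⁰ configuration. A d⁰ ion has no crystal-field stabilisation preference between square planar and tetrahedral, so four ligands adopt the sterically favoured tetrahedral geometry. → tetrahedral.

[Pt(py)4]^2+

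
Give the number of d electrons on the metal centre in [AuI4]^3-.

d¹⁰

Each iodide is −1; balancing the −3 overall charge requires Au(I).
Au sits in group 11, so the d-electron count is 11 − 1 = 10.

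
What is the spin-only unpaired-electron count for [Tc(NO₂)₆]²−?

3 unpaired electrons

Ligand charges: each nitro (N-bound nitrite) is −1. With an overall charge of −2 the technetium centre must be in the +4 oxidation state.
Technetium is a group-7 element; Tc(IV) is therefore d³.
In an octahedral field the d³ configuration is t₂g³e_g⁰ (only one arrangement possible), giving 3 unpaired electrons.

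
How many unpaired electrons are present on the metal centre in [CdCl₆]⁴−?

Summing ligand charges against the −4 overall charge gives an oxidation state of +2 for cadmium.
Group 12 minus oxidation state 2 gives a d¹⁰ configuration.
In an octahedral field the d¹⁰ configuration is t₂g⁶e_g⁴, giving 0 unpaired electrons.

0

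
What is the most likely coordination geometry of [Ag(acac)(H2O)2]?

tetrahedral

Each acetylacetonate is −1; water is neutral; balancing the 0 overall charge requires Ag(I).
Ag sits in group 11, so the d-electron count is 11 − 1 = 10.
Counting donor atoms: 1×acetylacetonate (bidentate) → 2 donors; 2×water (monodentate) → 2 donors. Coordination number = 4.
A d¹⁰ ion has no crystal-field stabilisation preference between square planar and tetrahedral, so four ligands adopt the sterically favoured tetrahedral geometry.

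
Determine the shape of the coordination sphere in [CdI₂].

linear

Each iodide is −1; balancing the 0 overall charge requires Cd(II).
Cd sits in group 12, so the d-electron count is 12 − 2 = 10.
With 2 monodentate ligands the coordination number is 2.
A d¹⁰ ion with only two ligands adopts a linear arrangement (sp hybridisation; no CFSE preference).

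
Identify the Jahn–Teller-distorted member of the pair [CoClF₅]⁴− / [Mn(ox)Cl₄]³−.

[Mn(ox)Cl₄]³−

[CoClF₅]⁴−: Summing ligand charges against the −4 overall charge gives an oxidation state of +2 for cobalt. Co sits in group 9, so the d-electron count is 9 − 2 = 7. Chloride and fluoride are weak-field ligands for a first-row metal, so the complex is high-spin. The d⁷ configuration leaves the e_g set evenly filled (or empty) — no strong Jahn–Teller driving force.
[Mn(ox)Cl₄]³−: Each oxalate is −2; each chloride is −1; balancing the −3 overall charge requires Mn(III). Group 7 minus oxidation state 3 gives a d⁴ configuration. Chloride and oxalate are weak-field ligands for a first-row metal, so the complex is high-spin. The t₂g³e_g¹ (high-spin) configuration has an unevenly filled e_g set; the Jahn–Teller theorem predicts a tetragonal distortion (typically axial elongation) to lift the degeneracy.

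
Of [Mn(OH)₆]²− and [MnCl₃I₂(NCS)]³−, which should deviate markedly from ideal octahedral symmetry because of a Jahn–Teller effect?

[Mn(OH)₆]²−: Each hydroxide is −1; balancing the −2 overall charge requires Mn(IV). Group 7 minus oxidation state 4 gives a d³ configuration. The d³ configuration leaves the e_g set evenly filled (or empty) — no strong Jahn–Teller driving force.
[MnCl₃I₂(NCS)]³−: Summing ligand charges against the −3 overall charge gives an oxidation state of +3 for manganese. Group 7 minus oxidation state 3 gives a d⁴ configuration. Chloride, iodide, and isothiocyanate are weak-field ligands for a first-row metal, so the complex is high-spin. The t₂g³e_g¹ (high-spin) configuration has an unevenly filled e_g set; the Jahn–Teller theorem predicts a tetragonal distortion (typically axial elongation) to lift the degeneracy.

[MnCl₃I₂(NCS)]³−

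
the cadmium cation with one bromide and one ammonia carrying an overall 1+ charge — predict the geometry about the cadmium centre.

linear

Each bromide is −1; ammonia is neutral; balancing the +1 overall charge requires Cd(II).
Cadmium is a group-12 element; Cd(II) is therefore d¹⁰.
Coordination number: 2.
A d¹⁰ ion with only two ligands adopts a linear arrangement (sp hybridisation; no CFSE preference).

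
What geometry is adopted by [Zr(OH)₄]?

tetrahedral

Each hydroxide is −1; balancing the 0 overall charge requires Zr(IV).
Zirconium is a group-4 element; Zr(IV) is therefore d⁰.
Coordination number: 4.
A d⁰ ion has no crystal-field stabilisation preference between square planar and tetrahedral, so four ligands adopt the sterically favoured tetrahedral geometry.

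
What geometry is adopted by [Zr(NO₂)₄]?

Each nitro (N-bound nitrite) is −1; balancing the 0 overall charge requires Zr(IV).
Group 4 minus oxidation state 4 gives a d⁰ configuration.
Coordination number: 4.
A d⁰ ion has no crystal-field stabilisation preference between square planar and tetrahedral, so four ligands adopt the sterically favoured tetrahedral geometry.

tetrahedral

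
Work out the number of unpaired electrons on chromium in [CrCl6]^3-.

Summing ligand charges against the −3 overall charge gives an oxidation state of +3 for chromium.
Cr sits in group 6, so the d-electron count is 6 − 3 = 3.
In an octahedral field the d³ configuration is t₂g³e_g⁰ (only one arrangement possible), giving 3 unpaired electrons.

3 unpaired electrons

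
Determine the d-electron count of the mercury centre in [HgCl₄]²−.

d¹⁰

Each chloride is −1; balancing the −2 overall charge requires Hg(II).
Group 12 minus oxidation state 2 gives a d¹⁰ configuration.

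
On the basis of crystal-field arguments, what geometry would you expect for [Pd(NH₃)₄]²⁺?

Ligand charges: ammonia is neutral. With an overall charge of +2 the palladium centre must be in the +2 oxidation state.
Palladium is a group-10 element; Pd(II) is therefore d⁸.
With 4 monodentate ligands the coordination number is 4.
A 4d d⁸ ion has a large crystal-field splitting; square planar leaves the high-energy d_{x²−y²} orbital empty and maximises CFSE.

square planar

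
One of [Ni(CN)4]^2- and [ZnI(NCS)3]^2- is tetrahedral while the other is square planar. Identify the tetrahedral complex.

[ZnI(NCS)3]^2-

For [Ni(CN)4]^2-: Each cyanide is −1; balancing the −2 overall charge requires Ni(II). Nickel is a group-10 element; Ni(II) is therefore d⁸. Cyanide is a strong-field ligand (high in the spectrochemical series). A 3d d⁸ ion with strong-field ligands gains enough CFSE to favour square planar over tetrahedral. → square planar.
For [ZnI(NCS)3]^2-: Summing ligand charges against the −2 overall charge gives an oxidation state of +2 for zinc. Zn sits in group 12, so the d-electron count is 12 − 2 = 10. A d¹⁰ ion has no crystal-field stabilisation preference between square planar and tetrahedral, so four ligands adopt the sterically favoured tetrahedral geometry. → tetrahedral.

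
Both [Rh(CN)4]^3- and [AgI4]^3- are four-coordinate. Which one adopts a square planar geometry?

For [Rh(CN)4]^3-: Each cyanide is −1; balancing the −3 overall charge requires Rh(I). Rh sits in group 9, so the d-electron count is 9 − 1 = 8. A 4d d⁸ ion has a large crystal-field splitting; square planar leaves the high-energy d_{x²−y²} orbital empty and maximises CFSE. → square planar.
For [AgI4]^3-: Ligand charges: each iodide is −1. With an overall charge of −3 the silver centre must be in the +1 oxidation state. Group 11 minus oxidation state 1 gives a d¹⁰ configuration. A d¹⁰ ion has no crystal-field stabilisation preference between square planar and tetrahedral, so four ligands adopt the sterically favoured tetrahedral geometry. → tetrahedral.

[Rh(CN)4]^3-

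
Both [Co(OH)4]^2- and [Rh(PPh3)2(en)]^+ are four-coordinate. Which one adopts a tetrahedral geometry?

[Co(OH)4]^2-

For [Co(OH)4]^2-: Summing ligand charges against the −2 overall charge gives an oxidation state of +2 for cobalt. Group 9 minus oxidation state 2 gives a d⁷ configuration. For a high-spin 3d d⁷ ion with weak-field ligands the small Δₜ gives little square-planar CFSE advantage, so four ligands adopt the sterically favoured tetrahedral geometry. → tetrahedral.
For [Rh(PPh3)2(en)]^+: Summing ligand charges against the +1 overall charge gives an oxidation state of +1 for rhodium. Rhodium is a group-9 element; Rh(I) is therefore d⁸. A 4d d⁸ ion has a large crystal-field splitting; square planar leaves the high-energy d_{x²−y²} orbital empty and maximises CFSE. → square planar.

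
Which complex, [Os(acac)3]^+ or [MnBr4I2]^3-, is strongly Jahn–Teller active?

[MnBr4I2]^3-

[Os(acac)3]^+: Summing ligand charges against the +1 overall charge gives an oxidation state of +4 for osmium. Osmium is a group-8 element; Os(IV) is therefore d⁴. A 5d ion has a large Δₒ and is invariably low-spin. The d⁴ configuration leaves the e_g set evenly filled (or empty) — no strong Jahn–Teller driving force.
[MnBr4I2]^3-: Summing ligand charges against the −3 overall charge gives an oxidation state of +3 for manganese. Manganese is a group-7 element; Mn(III) is therefore d⁴. Bromide and iodide are weak-field ligands for a first-row metal, so the complex is high-spin. The t₂g³e_g¹ (high-spin) configuration has an unevenly filled e_g set; the Jahn–Teller theorem predicts a tetragonal distortion (typically axial elongation) to lift the degeneracy.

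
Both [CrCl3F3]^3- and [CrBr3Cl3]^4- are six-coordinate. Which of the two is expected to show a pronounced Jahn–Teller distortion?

[CrCl3F3]^3-: Ligand charges: each chloride is −1; each fluoride is −1. With an overall charge of −3 the chromium centre must be in the +3 oxidation state. Cr sits in group 6, so the d-electron count is 6 − 3 = 3. The d³ configuration leaves the e_g set evenly filled (or empty) — no strong Jahn–Teller driving force.
[CrBr3Cl3]^4-: Summing ligand charges against the −4 overall charge gives an oxidation state of +2 for chromium. Cr sits in group 6, so the d-electron count is 6 − 2 = 4. Bromide and chloride are weak-field ligands for a first-row metal, so the complex is high-spin. The t₂g³e_g¹ (high-spin) configuration has an unevenly filled e_g set; the Jahn–Teller theorem predicts a tetragonal distortion (typically axial elongation) to lift the degeneracy.

[CrBr3Cl3]^4-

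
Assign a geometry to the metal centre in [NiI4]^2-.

Summing ligand charges against the −2 overall charge gives an oxidation state of +2 for nickel.
Group 10 minus oxidation state 2 gives a d⁸ configuration.
With 4 monodentate ligands the coordination number is 4.
Iodide is a weak-field ligand.
With weak-field ligands the CFSE gain from square planar is small, so a 3d d⁸ ion takes the sterically preferred tetrahedral geometry.

tetrahedral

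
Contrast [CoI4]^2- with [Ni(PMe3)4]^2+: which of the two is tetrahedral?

For [CoI4]^2-: Ligand charges: each iodide is −1. With an overall charge of −2 the cobalt centre must be in the +2 oxidation state. Group 9 minus oxidation state 2 gives a d⁷ configuration. For a high-spin 3d d⁷ ion with weak-field ligands the small Δₜ gives little square-planar CFSE advantage, so four ligands adopt the sterically favoured tetrahedral geometry. → tetrahedral.
For [Ni(PMe3)4]^2+: Summing ligand charges against the +2 overall charge gives an oxidation state of +2 for nickel. Nickel is a group-10 element; Ni(II) is therefore d⁸. Trimethylphosphine is a strong-field ligand (high in the spectrochemical series). A 3d d⁸ ion with strong-field ligands gains enough CFSE to favour square planar over tetrahedral. → square planar.

[CoI4]^2-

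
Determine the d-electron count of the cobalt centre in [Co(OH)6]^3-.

Ligand charges: each hydroxide is −1. With an overall charge of −3 the cobalt centre must be in the +3 oxidation state.
Cobalt is a group-9 element; Co(III) is therefore d⁶.

d⁶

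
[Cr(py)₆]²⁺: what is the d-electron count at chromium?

Pyridine is neutral; balancing the +2 overall charge requires Cr(II).
Group 6 minus oxidation state 2 gives a d⁴ configuration.

d⁴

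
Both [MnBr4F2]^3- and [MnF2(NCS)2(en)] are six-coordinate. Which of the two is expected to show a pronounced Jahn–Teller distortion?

[MnBr4F2]^3-

[MnBr4F2]^3-: Summing ligand charges against the −3 overall charge gives an oxidation state of +3 for manganese. Mn sits in group 7, so the d-electron count is 7 − 3 = 4. Bromide and fluoride are weak-field ligands for a first-row metal, so the complex is high-spin. The t₂g³e_g¹ (high-spin) configuration has an unevenly filled e_g set; the Jahn–Teller theorem predicts a tetragonal distortion (typically axial elongation) to lift the degeneracy.
[MnF2(NCS)2(en)]: Summing ligand charges against the 0 overall charge gives an oxidation state of +4 for manganese. Mn sits in group 7, so the d-electron count is 7 − 4 = 3. The d³ configuration leaves the e_g set evenly filled (or empty) — no strong Jahn–Teller driving force.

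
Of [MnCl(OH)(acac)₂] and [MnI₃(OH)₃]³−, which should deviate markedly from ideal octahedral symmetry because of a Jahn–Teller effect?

[MnI₃(OH)₃]³−

[MnCl(OH)(acac)₂]: Summing ligand charges against the 0 overall charge gives an oxidation state of +4 for manganese. Mn sits in group 7, so the d-electron count is 7 − 4 = 3. The d³ configuration leaves the e_g set evenly filled (or empty) — no strong Jahn–Teller driving force.
[MnI₃(OH)₃]³−: Summing ligand charges against the −3 overall charge gives an oxidation state of +3 for manganese. Group 7 minus oxidation state 3 gives a d⁴ configuration. Hydroxide and iodide are weak-field ligands for a first-row metal, so the complex is high-spin. The t₂g³e_g¹ (high-spin) configuration has an unevenly filled e_g set; the Jahn–Teller theorem predicts a tetragonal distortion (typically axial elongation) to lift the degeneracy.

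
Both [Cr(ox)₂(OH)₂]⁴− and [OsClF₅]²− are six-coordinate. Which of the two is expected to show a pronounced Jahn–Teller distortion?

[Cr(ox)₂(OH)₂]⁴−: Each oxalate is −2; each hydroxide is −1; balancing the −4 overall charge requires Cr(II). Group 6 minus oxidation state 2 gives a d⁴ configuration. Hydroxide and oxalate are weak-field ligands for a first-row metal, so the complex is high-spin. The t₂g³e_g¹ (high-spin) configuration has an unevenly filled e_g set; the Jahn–Teller theorem predicts a tetragonal distortion (typically axial elongation) to lift the degeneracy.
[OsClF₅]²−: Ligand charges: each chloride is −1; each fluoride is −1. With an overall charge of −2 the osmium centre must be in the +4 oxidation state. Osmium is a group-8 element; Os(IV) is therefore d⁴. A 5d ion has a large Δₒ and is invariably low-spin. The d⁴ configuration leaves the e_g set evenly filled (or empty) — no strong Jahn–Teller driving force.

[Cr(ox)₂(OH)₂]⁴−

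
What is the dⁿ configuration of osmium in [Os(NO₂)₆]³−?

Ligand charges: each nitro (N-bound nitrite) is −1. With an overall charge of −3 the osmium centre must be in the +3 oxidation state.
Osmium is a group-8 element; Os(III) is therefore d⁵.

d⁵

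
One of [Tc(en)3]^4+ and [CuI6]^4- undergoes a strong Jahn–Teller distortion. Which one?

[CuI6]^4-

[Tc(en)3]^4+: Ethylenediamine is neutral; balancing the +4 overall charge requires Tc(IV). Technetium is a group-7 element; Tc(IV) is therefore d³. The d³ configuration leaves the e_g set evenly filled (or empty) — no strong Jahn–Teller driving force.
[CuI6]^4-: Ligand charges: each iodide is −1. With an overall charge of −4 the copper centre must be in the +2 oxidation state. Cu sits in group 11, so the d-electron count is 11 − 2 = 9. The t₂g⁶e_g³ configuration has an unevenly filled e_g set; the Jahn–Teller theorem predicts a tetragonal distortion (typically axial elongation) to lift the degeneracy.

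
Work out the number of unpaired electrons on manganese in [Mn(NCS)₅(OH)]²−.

3 unpaired electrons

Ligand charges: each isothiocyanate is −1; each hydroxide is −1. With an overall charge of −2 the manganese centre must be in the +4 oxidation state.
Mn sits in group 7, so the d-electron count is 7 − 4 = 3.
In an octahedral field the d³ configuration is t₂g³e_g⁰ (only one arrangement possible), giving 3 unpaired electrons.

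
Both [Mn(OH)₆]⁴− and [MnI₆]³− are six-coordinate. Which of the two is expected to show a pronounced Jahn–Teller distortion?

[MnI₆]³−

[Mn(OH)₆]⁴−: Summing ligand charges against the −4 overall charge gives an oxidation state of +2 for manganese. Group 7 minus oxidation state 2 gives a d⁵ configuration. Hydroxide is a weak-field ligand for a first-row metal, so the complex is high-spin. The d⁵ configuration leaves the e_g set evenly filled (or empty) — no strong Jahn–Teller driving force.
[MnI₆]³−: Summing ligand charges against the −3 overall charge gives an oxidation state of +3 for manganese. Group 7 minus oxidation state 3 gives a d⁴ configuration. Iodide is a weak-field ligand for a first-row metal, so the complex is high-spin. The t₂g³e_g¹ (high-spin) configuration has an unevenly filled e_g set; the Jahn–Teller theorem predicts a tetragonal distortion (typically axial elongation) to lift the degeneracy.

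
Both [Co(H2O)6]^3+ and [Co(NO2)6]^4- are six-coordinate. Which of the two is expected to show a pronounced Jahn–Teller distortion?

[Co(NO2)6]^4-

[Co(H2O)6]^3+: Ligand charges: water is neutral. With an overall charge of +3 the cobalt centre must be in the +3 oxidation state. Co sits in group 9, so the d-electron count is 9 − 3 = 6. Co(III) has an exceptionally large octahedral splitting and is low-spin with essentially every ligand except fluoride. The d⁶ configuration leaves the e_g set evenly filled (or empty) — no strong Jahn–Teller driving force.
[Co(NO2)6]^4-: Ligand charges: each nitro (N-bound nitrite) is −1. With an overall charge of −4 the cobalt centre must be in the +2 oxidation state. Group 9 minus oxidation state 2 gives a d⁷ configuration. Nitro (N-bound nitrite) is a strong-field ligand (high in the spectrochemical series) for a first-row metal, so the complex is low-spin. The t₂g⁶e_g¹ (low-spin) configuration has an unevenly filled e_g set; the Jahn–Teller theorem predicts a tetragonal distortion (typically axial elongation) to lift the degeneracy.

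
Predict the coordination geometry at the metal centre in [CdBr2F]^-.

trigonal planar

Each bromide is −1; each fluoride is −1; balancing the −1 overall charge requires Cd(II).
Cadmium is a group-12 element; Cd(II) is therefore d¹⁰.
With 3 monodentate ligands the coordination number is 3.
Three ligands around a d¹⁰ centre minimise repulsion in a trigonal-planar arrangement.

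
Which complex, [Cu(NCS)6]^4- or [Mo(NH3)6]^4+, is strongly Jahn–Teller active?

[Cu(NCS)6]^4-

[Cu(NCS)6]^4-: Each isothiocyanate is −1; balancing the −4 overall charge requires Cu(II). Cu sits in group 11, so the d-electron count is 11 − 2 = 9. The t₂g⁶e_g³ configuration has an unevenly filled e_g set; the Jahn–Teller theorem predicts a tetragonal distortion (typically axial elongation) to lift the degeneracy.
[Mo(NH3)6]^4+: Ammonia is neutral; balancing the +4 overall charge requires Mo(IV). Molybdenum is a group-6 element; Mo(IV) is therefore d². The d² configuration leaves the e_g set evenly filled (or empty) — no strong Jahn–Teller driving force.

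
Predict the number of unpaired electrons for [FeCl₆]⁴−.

Summing ligand charges against the −4 overall charge gives an oxidation state of +2 for iron.
Group 8 minus oxidation state 2 gives a d⁶ configuration.
The spin state decides the count: Chloride is a weak-field ligand for a first-row metal, so the complex is high-spin.
An octahedral high-spin d⁶ ion is t₂g⁴e_g², giving 4 unpaired electrons.

4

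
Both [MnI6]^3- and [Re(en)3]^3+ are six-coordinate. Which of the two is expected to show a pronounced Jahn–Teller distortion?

[MnI6]^3-: Summing ligand charges against the −3 overall charge gives an oxidation state of +3 for manganese. Manganese is a group-7 element; Mn(III) is therefore d⁴. Iodide is a weak-field ligand for a first-row metal, so the complex is high-spin. The t₂g³e_g¹ (high-spin) configuration has an unevenly filled e_g set; the Jahn–Teller theorem predicts a tetragonal distortion (typically axial elongation) to lift the degeneracy.
[Re(en)3]^3+: Summing ligand charges against the +3 overall charge gives an oxidation state of +3 for rhenium. Rhenium is a group-7 element; Re(III) is therefore d⁴. A 5d ion has a large Δₒ and is invariably low-spin. The d⁴ configuration leaves the e_g set evenly filled (or empty) — no strong Jahn–Teller driving force.

[MnI6]^3-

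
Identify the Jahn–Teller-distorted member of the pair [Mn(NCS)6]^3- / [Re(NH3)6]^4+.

[Mn(NCS)6]^3-: Each isothiocyanate is −1; balancing the −3 overall charge requires Mn(III). Manganese is a group-7 element; Mn(III) is therefore d⁴. Isothiocyanate is a weak-field ligand for a first-row metal, so the complex is high-spin. The t₂g³e_g¹ (high-spin) configuration has an unevenly filled e_g set; the Jahn–Teller theorem predicts a tetragonal distortion (typically axial elongation) to lift the degeneracy.
[Re(NH3)6]^4+: Ammonia is neutral; balancing the +4 overall charge requires Re(IV). Group 7 minus oxidation state 4 gives a d³ configuration. The d³ configuration leaves the e_g set evenly filled (or empty) — no strong Jahn–Teller driving force.

[Mn(NCS)6]^3-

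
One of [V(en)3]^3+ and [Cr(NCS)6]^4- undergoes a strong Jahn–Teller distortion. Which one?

[Cr(NCS)6]^4-

[V(en)3]^3+: Summing ligand charges against the +3 overall charge gives an oxidation state of +3 for vanadium. Group 5 minus oxidation state 3 gives a d² configuration. The d² configuration leaves the e_g set evenly filled (or empty) — no strong Jahn–Teller driving force.
[Cr(NCS)6]^4-: Summing ligand charges against the −4 overall charge gives an oxidation state of +2 for chromium. Chromium is a group-6 element; Cr(II) is therefore d⁴. Isothiocyanate is a weak-field ligand for a first-row metal, so the complex is high-spin. The t₂g³e_g¹ (high-spin) configuration has an unevenly filled e_g set; the Jahn–Teller theorem predicts a tetragonal distortion (typically axial elongation) to lift the degeneracy.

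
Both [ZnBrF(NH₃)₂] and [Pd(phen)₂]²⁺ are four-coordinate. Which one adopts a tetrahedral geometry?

For [ZnBrF(NH₃)₂]: Summing ligand charges against the 0 overall charge gives an oxidation state of +2 for zinc. Zinc is a group-12 element; Zn(II) is therefore d¹⁰. A d¹⁰ ion has no crystal-field stabilisation preference between square planar and tetrahedral, so four ligands adopt the sterically favoured tetrahedral geometry. → tetrahedral.
For [Pd(phen)₂]²⁺: Summing ligand charges against the +2 overall charge gives an oxidation state of +2 for palladium. Palladium is a group-10 element; Pd(II) is therefore d⁸. A 4d d⁸ ion has a large crystal-field splitting; square planar leaves the high-energy d_{x²−y²} orbital empty and maximises CFSE. → square planar.

[ZnBrF(NH₃)₂]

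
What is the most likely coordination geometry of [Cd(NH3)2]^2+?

linear

Ammonia is neutral; balancing the +2 overall charge requires Cd(II).
Group 12 minus oxidation state 2 gives a d¹⁰ configuration.
Coordination number: 2.
A d¹⁰ ion with only two ligands adopts a linear arrangement (sp hybridisation; no CFSE preference).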